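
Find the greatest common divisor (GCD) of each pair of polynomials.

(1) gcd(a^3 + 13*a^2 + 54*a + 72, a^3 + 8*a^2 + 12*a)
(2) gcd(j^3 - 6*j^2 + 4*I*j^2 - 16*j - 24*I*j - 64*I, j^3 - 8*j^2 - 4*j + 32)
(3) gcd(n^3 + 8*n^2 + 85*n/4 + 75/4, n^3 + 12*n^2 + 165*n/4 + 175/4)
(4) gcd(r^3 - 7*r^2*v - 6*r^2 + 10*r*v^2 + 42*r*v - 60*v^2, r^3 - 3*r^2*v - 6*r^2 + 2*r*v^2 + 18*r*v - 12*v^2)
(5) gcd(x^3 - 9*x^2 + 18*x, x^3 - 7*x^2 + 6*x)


(1) = a + 6
(2) = j^2 - 6*j - 16
(3) = gcd((n + 5/2)^2*(n + 3), (n + 5/2)^2*(n + 7)) = n^2 + 5*n + 25/4
(4) = gcd((r - 6)*(r - 5*v)*(r - 2*v), (r - 6)*(r - 2*v)*(r - v)) = r^2 - 2*r*v - 6*r + 12*v
(5) = x^2 - 6*x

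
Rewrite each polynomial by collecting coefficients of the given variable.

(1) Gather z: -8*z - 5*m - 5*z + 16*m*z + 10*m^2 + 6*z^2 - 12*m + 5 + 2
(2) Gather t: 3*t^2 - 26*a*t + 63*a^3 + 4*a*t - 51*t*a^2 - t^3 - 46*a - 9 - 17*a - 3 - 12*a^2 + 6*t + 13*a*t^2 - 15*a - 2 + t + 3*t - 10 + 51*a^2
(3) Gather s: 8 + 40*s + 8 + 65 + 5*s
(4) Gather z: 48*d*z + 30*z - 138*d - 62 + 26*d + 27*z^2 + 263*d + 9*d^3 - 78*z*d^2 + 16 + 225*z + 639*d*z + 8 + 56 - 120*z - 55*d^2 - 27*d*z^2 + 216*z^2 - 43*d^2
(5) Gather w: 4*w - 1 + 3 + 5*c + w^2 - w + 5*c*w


(1) = 10*m^2 - 17*m + 6*z^2 + z*(16*m - 13) + 7
(2) = 63*a^3 + 39*a^2 - 78*a - t^3 + t^2*(13*a + 3) + t*(-51*a^2 - 22*a + 10) - 24
(3) = 45*s + 81
(4) = 9*d^3 - 98*d^2 + 151*d + z^2*(243 - 27*d) + z*(-78*d^2 + 687*d + 135) + 18
(5) = 5*c + w^2 + w*(5*c + 3) + 2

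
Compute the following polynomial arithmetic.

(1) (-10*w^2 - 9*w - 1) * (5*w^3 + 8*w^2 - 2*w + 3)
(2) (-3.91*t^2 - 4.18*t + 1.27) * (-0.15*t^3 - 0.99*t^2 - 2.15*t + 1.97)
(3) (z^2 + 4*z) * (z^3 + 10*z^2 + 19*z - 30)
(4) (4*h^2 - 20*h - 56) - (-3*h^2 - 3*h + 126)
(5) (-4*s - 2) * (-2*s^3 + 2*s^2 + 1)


(1) = -50*w^5 - 125*w^4 - 57*w^3 - 20*w^2 - 25*w - 3
(2) = 0.5865*t^5 + 4.4979*t^4 + 12.3542*t^3 + 0.027*t^2 - 10.9651*t + 2.5019
(3) = z^5 + 14*z^4 + 59*z^3 + 46*z^2 - 120*z
(4) = 7*h^2 - 17*h - 182
(5) = 8*s^4 - 4*s^3 - 4*s^2 - 4*s - 2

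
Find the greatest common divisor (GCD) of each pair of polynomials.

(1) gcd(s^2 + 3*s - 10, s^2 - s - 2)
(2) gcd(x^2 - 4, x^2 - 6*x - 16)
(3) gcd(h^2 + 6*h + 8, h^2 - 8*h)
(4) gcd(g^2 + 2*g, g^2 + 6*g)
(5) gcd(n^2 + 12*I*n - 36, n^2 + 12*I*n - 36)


(1) = s - 2
(2) = gcd((x - 2)*(x + 2), (x - 8)*(x + 2)) = x + 2
(3) = 1
(4) = gcd(g*(g + 2), g*(g + 6)) = g
(5) = gcd((n + 6*I)^2, (n + 6*I)^2) = n^2 + 12*I*n - 36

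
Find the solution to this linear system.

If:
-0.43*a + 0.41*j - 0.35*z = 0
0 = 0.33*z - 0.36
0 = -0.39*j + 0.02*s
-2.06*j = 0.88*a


Then:
a = -0.63
j = 0.27
s = 5.26
z = 1.09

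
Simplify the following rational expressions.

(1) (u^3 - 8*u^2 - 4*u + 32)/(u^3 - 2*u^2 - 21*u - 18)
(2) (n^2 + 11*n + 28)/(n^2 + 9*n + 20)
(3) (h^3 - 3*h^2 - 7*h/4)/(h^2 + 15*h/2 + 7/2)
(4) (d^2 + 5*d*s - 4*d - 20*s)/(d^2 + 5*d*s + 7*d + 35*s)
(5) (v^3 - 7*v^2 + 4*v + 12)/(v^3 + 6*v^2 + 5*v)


(1) = (u^3 - 8*u^2 - 4*u + 32)/(u^3 - 2*u^2 - 21*u - 18)
(2) = (n + 7)/(n + 5)
(3) = (2*h^2 - 7*h)/(2*h + 14)
(4) = (d - 4)/(d + 7)
(5) = (v^2 - 8*v + 12)/(v^2 + 5*v)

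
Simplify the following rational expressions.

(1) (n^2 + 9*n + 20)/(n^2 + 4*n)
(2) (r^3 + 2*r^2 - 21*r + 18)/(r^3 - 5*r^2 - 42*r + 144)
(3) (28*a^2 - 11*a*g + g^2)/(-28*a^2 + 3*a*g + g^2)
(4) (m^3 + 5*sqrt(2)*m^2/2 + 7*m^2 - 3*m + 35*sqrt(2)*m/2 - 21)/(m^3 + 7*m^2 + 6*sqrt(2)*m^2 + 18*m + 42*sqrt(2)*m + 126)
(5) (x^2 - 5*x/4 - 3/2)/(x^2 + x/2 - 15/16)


(1) = (n + 5)/n
(2) = (r - 1)/(r - 8)
(3) = (-7*a + g)/(7*a + g)
(4) = (2*m - sqrt(2))/(2*m + 6*sqrt(2))
(5) = (16*x^2 - 20*x - 24)/(16*x^2 + 8*x - 15)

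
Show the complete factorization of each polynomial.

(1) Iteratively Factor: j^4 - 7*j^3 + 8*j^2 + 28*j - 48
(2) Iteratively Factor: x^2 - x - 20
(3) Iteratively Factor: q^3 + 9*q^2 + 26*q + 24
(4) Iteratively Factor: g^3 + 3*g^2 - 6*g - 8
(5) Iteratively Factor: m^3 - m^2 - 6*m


(1) = (j - 4)*(j^3 - 3*j^2 - 4*j + 12) = (j - 4)*(j - 2)*(j^2 - j - 6) = (j - 4)*(j - 2)*(j + 2)*(j - 3)
(2) = (x - 5)*(x + 4)
(3) = (q + 2)*(q^2 + 7*q + 12) = (q + 2)*(q + 4)*(q + 3)
(4) = (g + 4)*(g^2 - g - 2) = (g + 1)*(g + 4)*(g - 2)
(5) = (m - 3)*(m^2 + 2*m) = (m - 3)*(m + 2)*(m)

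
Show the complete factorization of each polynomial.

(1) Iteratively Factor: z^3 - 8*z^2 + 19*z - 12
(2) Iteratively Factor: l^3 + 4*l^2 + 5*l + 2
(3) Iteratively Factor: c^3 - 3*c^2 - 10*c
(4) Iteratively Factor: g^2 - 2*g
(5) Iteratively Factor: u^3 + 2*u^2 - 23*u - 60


(1) = (z - 1)*(z^2 - 7*z + 12) = (z - 4)*(z - 1)*(z - 3)
(2) = (l + 1)*(l^2 + 3*l + 2) = (l + 1)^2*(l + 2)
(3) = (c)*(c^2 - 3*c - 10) = c*(c + 2)*(c - 5)
(4) = (g)*(g - 2)
(5) = (u + 4)*(u^2 - 2*u - 15) = (u + 3)*(u + 4)*(u - 5)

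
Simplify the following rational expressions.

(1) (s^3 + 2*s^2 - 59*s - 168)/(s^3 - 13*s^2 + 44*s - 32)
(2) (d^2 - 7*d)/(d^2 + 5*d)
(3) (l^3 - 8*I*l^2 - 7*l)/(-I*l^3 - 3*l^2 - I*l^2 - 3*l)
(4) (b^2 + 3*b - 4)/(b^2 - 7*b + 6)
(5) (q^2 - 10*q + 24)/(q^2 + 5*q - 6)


(1) = (s^2 + 10*s + 21)/(s^2 - 5*s + 4)
(2) = (d - 7)/(d + 5)
(3) = (I*l^2 + 8*l - 7*I)/(l^2 + l*(1 - 3*I) - 3*I)
(4) = (b + 4)/(b - 6)
(5) = (q^2 - 10*q + 24)/(q^2 + 5*q - 6)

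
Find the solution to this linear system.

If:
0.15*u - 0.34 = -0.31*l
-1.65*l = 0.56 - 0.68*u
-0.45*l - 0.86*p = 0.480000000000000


Then:
l = 0.32
p = -0.73
u = 1.60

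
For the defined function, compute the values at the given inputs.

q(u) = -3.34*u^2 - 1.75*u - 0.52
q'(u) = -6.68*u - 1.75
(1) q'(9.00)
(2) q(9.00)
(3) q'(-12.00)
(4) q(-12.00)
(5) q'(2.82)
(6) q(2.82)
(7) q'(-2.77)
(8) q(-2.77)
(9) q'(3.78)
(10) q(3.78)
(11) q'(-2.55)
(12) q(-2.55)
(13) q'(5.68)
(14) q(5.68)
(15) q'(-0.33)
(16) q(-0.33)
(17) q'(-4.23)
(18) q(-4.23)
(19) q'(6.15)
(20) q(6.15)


(1) = -61.87
(2) = -286.81
(3) = 78.41
(4) = -460.48
(5) = -20.59
(6) = -32.02
(7) = 16.75
(8) = -21.30
(9) = -27.00
(10) = -54.86
(11) = 15.28
(12) = -17.78
(13) = -39.69
(14) = -118.22
(15) = 0.45
(16) = -0.31
(17) = 26.51
(18) = -52.88
(19) = -42.83
(20) = -137.61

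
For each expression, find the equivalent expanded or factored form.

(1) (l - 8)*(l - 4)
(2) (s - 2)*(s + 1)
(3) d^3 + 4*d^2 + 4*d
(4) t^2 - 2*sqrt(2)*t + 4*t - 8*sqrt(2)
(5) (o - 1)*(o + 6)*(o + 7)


(1) = l^2 - 12*l + 32
(2) = s^2 - s - 2
(3) = d*(d + 2)^2
(4) = (t + 4)*(t - 2*sqrt(2))
(5) = o^3 + 12*o^2 + 29*o - 42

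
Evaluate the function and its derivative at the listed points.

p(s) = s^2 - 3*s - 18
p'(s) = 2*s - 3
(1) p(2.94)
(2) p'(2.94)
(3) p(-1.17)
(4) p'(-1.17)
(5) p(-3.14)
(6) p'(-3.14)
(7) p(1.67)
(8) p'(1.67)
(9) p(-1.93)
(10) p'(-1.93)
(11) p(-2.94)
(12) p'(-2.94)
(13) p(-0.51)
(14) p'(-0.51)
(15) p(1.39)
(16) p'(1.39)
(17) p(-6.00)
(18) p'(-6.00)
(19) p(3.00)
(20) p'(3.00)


(1) = -18.18
(2) = 2.88
(3) = -13.12
(4) = -5.34
(5) = 1.28
(6) = -9.28
(7) = -20.22
(8) = 0.34
(9) = -8.49
(10) = -6.86
(11) = -0.54
(12) = -8.88
(13) = -16.21
(14) = -4.02
(15) = -20.24
(16) = -0.22
(17) = 36.00
(18) = -15.00
(19) = -18.00
(20) = 3.00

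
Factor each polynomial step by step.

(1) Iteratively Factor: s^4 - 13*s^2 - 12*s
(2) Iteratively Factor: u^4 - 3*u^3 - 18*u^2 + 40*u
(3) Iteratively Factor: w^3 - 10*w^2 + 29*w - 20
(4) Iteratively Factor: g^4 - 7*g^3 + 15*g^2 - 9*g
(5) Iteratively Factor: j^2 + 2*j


(1) = (s + 3)*(s^3 - 3*s^2 - 4*s) = (s - 4)*(s + 3)*(s^2 + s) = s*(s - 4)*(s + 3)*(s + 1)
(2) = (u + 4)*(u^3 - 7*u^2 + 10*u) = (u - 5)*(u + 4)*(u^2 - 2*u) = u*(u - 5)*(u + 4)*(u - 2)
(3) = (w - 5)*(w^2 - 5*w + 4) = (w - 5)*(w - 1)*(w - 4)
(4) = (g)*(g^3 - 7*g^2 + 15*g - 9) = g*(g - 1)*(g^2 - 6*g + 9) = g*(g - 3)*(g - 1)*(g - 3)
(5) = (j + 2)*(j)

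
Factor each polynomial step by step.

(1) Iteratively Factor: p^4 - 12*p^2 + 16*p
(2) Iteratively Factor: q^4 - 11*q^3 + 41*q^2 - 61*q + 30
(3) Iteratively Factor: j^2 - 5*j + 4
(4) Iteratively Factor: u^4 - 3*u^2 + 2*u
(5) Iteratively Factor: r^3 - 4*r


(1) = (p + 4)*(p^3 - 4*p^2 + 4*p) = (p - 2)*(p + 4)*(p^2 - 2*p) = p*(p - 2)*(p + 4)*(p - 2)
(2) = (q - 2)*(q^3 - 9*q^2 + 23*q - 15) = (q - 2)*(q - 1)*(q^2 - 8*q + 15) = (q - 3)*(q - 2)*(q - 1)*(q - 5)
(3) = (j - 1)*(j - 4)
(4) = (u)*(u^3 - 3*u + 2) = u*(u - 1)*(u^2 + u - 2) = u*(u - 1)*(u + 2)*(u - 1)
(5) = (r + 2)*(r^2 - 2*r) = r*(r + 2)*(r - 2)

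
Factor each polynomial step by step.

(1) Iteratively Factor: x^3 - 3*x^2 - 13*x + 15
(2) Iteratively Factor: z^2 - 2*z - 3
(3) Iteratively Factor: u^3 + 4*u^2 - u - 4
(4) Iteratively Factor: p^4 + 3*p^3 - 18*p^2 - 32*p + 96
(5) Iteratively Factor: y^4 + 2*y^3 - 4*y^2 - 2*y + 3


(1) = (x - 1)*(x^2 - 2*x - 15) = (x - 5)*(x - 1)*(x + 3)
(2) = (z + 1)*(z - 3)
(3) = (u + 1)*(u^2 + 3*u - 4) = (u + 1)*(u + 4)*(u - 1)
(4) = (p + 4)*(p^3 - p^2 - 14*p + 24) = (p - 2)*(p + 4)*(p^2 + p - 12) = (p - 3)*(p - 2)*(p + 4)*(p + 4)
(5) = (y - 1)*(y^3 + 3*y^2 - y - 3) = (y - 1)^2*(y^2 + 4*y + 3) = (y - 1)^2*(y + 1)*(y + 3)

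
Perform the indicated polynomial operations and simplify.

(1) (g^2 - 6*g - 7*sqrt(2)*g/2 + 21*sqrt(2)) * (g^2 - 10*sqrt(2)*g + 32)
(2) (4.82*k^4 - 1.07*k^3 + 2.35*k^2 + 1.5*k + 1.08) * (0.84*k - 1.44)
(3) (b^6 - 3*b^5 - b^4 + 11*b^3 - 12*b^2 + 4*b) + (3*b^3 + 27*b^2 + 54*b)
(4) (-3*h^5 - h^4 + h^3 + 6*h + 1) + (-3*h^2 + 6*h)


(1) = g^4 - 27*sqrt(2)*g^3/2 - 6*g^3 + 102*g^2 + 81*sqrt(2)*g^2 - 612*g - 112*sqrt(2)*g + 672*sqrt(2)
(2) = 4.0488*k^5 - 7.8396*k^4 + 3.5148*k^3 - 2.124*k^2 - 1.2528*k - 1.5552
(3) = b^6 - 3*b^5 - b^4 + 14*b^3 + 15*b^2 + 58*b
(4) = -3*h^5 - h^4 + h^3 - 3*h^2 + 12*h + 1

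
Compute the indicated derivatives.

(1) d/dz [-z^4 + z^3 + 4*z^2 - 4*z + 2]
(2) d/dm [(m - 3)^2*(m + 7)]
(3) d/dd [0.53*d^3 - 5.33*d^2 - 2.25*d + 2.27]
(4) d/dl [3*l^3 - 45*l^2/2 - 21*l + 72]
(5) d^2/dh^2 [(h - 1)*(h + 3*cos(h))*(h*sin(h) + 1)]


(1) = -4*z^3 + 3*z^2 + 8*z - 4
(2) = (m - 3)*(3*m + 11)
(3) = 1.59*d^2 - 10.66*d - 2.25
(4) = 9*l^2 - 45*l - 21
(5) = -h^3*sin(h) + h^2*sin(h) - 6*h^2*sin(2*h) + 6*h^2*cos(h) + 6*h*sin(h) + 6*h*sin(2*h) - 7*h*cos(h) + 12*h*cos(2*h) - 8*sin(h) + 3*sin(2*h) + 3*cos(h) - 6*cos(2*h) + 2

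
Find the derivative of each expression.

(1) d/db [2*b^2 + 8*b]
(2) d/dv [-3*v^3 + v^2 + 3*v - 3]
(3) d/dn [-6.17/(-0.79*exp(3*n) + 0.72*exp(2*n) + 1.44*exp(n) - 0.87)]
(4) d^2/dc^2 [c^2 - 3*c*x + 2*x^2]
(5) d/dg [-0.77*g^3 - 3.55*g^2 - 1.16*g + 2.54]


(1) = 4*b + 8
(2) = -9*v^2 + 2*v + 3
(3) = (-14.6229*exp(2*n) + 8.8848*exp(n) + 8.8848)*exp(n)/(0.79*exp(3*n) - 0.72*exp(2*n) - 1.44*exp(n) + 0.87)^2
(4) = 2
(5) = -2.31*g^2 - 7.1*g - 1.16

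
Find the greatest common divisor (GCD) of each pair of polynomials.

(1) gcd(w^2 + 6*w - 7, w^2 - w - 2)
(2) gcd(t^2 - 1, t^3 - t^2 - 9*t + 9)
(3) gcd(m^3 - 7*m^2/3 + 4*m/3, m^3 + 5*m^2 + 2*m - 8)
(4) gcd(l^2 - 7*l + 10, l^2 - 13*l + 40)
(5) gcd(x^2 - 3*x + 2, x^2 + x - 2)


(1) = 1
(2) = t - 1
(3) = gcd(m*(m - 4/3)*(m - 1), (m - 1)*(m + 2)*(m + 4)) = m - 1
(4) = l - 5
(5) = gcd((x - 2)*(x - 1), (x - 1)*(x + 2)) = x - 1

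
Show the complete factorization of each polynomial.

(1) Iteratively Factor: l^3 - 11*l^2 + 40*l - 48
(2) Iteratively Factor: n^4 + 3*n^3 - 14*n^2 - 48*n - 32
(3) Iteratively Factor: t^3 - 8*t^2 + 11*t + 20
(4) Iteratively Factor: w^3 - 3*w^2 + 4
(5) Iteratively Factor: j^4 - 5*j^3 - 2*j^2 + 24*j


(1) = (l - 3)*(l^2 - 8*l + 16) = (l - 4)*(l - 3)*(l - 4)
(2) = (n + 1)*(n^3 + 2*n^2 - 16*n - 32) = (n + 1)*(n + 2)*(n^2 - 16) = (n - 4)*(n + 1)*(n + 2)*(n + 4)
(3) = (t - 5)*(t^2 - 3*t - 4) = (t - 5)*(t - 4)*(t + 1)
(4) = (w - 2)*(w^2 - w - 2) = (w - 2)^2*(w + 1)
(5) = (j + 2)*(j^3 - 7*j^2 + 12*j) = (j - 3)*(j + 2)*(j^2 - 4*j) = j*(j - 3)*(j + 2)*(j - 4)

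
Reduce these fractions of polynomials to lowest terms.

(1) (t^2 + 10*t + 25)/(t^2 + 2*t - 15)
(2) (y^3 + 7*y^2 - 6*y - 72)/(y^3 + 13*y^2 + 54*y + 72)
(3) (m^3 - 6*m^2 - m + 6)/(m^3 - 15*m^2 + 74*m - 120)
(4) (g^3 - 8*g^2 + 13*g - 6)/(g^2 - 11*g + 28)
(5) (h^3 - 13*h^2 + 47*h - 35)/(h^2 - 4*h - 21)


(1) = (t + 5)/(t - 3)
(2) = (y - 3)/(y + 3)
(3) = (m^2 - 1)/(m^2 - 9*m + 20)
(4) = (g^3 - 8*g^2 + 13*g - 6)/(g^2 - 11*g + 28)
(5) = (h^2 - 6*h + 5)/(h + 3)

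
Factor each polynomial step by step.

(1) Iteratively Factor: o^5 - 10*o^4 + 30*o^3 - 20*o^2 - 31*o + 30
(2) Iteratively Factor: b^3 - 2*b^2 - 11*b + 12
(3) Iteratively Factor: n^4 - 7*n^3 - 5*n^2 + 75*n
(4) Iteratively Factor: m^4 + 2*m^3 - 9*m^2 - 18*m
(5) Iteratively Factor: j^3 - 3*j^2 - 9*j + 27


(1) = (o - 1)*(o^4 - 9*o^3 + 21*o^2 + o - 30) = (o - 5)*(o - 1)*(o^3 - 4*o^2 + o + 6) = (o - 5)*(o - 1)*(o + 1)*(o^2 - 5*o + 6) = (o - 5)*(o - 3)*(o - 1)*(o + 1)*(o - 2)
(2) = (b + 3)*(b^2 - 5*b + 4) = (b - 1)*(b + 3)*(b - 4)
(3) = (n - 5)*(n^3 - 2*n^2 - 15*n) = (n - 5)*(n + 3)*(n^2 - 5*n) = n*(n - 5)*(n + 3)*(n - 5)
(4) = (m + 3)*(m^3 - m^2 - 6*m) = (m + 2)*(m + 3)*(m^2 - 3*m) = m*(m + 2)*(m + 3)*(m - 3)
(5) = (j + 3)*(j^2 - 6*j + 9) = (j - 3)*(j + 3)*(j - 3)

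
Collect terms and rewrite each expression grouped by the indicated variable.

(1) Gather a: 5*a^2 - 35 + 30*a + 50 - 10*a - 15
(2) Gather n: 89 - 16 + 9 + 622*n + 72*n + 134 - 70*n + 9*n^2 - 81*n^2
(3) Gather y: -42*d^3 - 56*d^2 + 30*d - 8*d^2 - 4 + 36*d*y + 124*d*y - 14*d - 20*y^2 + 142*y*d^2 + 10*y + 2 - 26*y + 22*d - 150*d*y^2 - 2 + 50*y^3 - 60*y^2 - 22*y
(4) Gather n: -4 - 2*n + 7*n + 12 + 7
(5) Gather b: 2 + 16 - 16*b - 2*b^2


(1) = 5*a^2 + 20*a
(2) = -72*n^2 + 624*n + 216
(3) = -42*d^3 - 64*d^2 + 38*d + 50*y^3 + y^2*(-150*d - 80) + y*(142*d^2 + 160*d - 38) - 4
(4) = 5*n + 15
(5) = -2*b^2 - 16*b + 18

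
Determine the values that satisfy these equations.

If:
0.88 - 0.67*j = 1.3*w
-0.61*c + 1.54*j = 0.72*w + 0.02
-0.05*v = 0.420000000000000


Then:
c = 3.28309273305603 - 6.07878639588941*w
j = 1.3134328358209 - 1.94029850746269*w
v = -8.40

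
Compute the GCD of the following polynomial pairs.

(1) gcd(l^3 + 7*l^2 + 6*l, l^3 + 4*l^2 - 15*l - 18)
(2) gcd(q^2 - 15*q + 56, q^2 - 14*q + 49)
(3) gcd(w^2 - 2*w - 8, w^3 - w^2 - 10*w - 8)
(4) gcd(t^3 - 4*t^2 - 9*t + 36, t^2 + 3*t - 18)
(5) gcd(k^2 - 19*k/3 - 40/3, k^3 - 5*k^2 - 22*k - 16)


(1) = l^2 + 7*l + 6
(2) = q - 7
(3) = gcd((w - 4)*(w + 2), (w - 4)*(w + 1)*(w + 2)) = w^2 - 2*w - 8
(4) = t - 3
(5) = gcd((k - 8)*(k + 5/3), (k - 8)*(k + 1)*(k + 2)) = k - 8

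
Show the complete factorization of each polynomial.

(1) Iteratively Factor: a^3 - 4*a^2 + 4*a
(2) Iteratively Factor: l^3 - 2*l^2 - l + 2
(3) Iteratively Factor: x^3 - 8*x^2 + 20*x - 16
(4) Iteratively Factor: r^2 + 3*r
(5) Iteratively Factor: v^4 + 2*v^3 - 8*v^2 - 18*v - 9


(1) = (a - 2)*(a^2 - 2*a) = a*(a - 2)*(a - 2)
(2) = (l - 2)*(l^2 - 1) = (l - 2)*(l - 1)*(l + 1)
(3) = (x - 2)*(x^2 - 6*x + 8) = (x - 4)*(x - 2)*(x - 2)
(4) = (r)*(r + 3)
(5) = (v + 1)*(v^3 + v^2 - 9*v - 9) = (v - 3)*(v + 1)*(v^2 + 4*v + 3) = (v - 3)*(v + 1)*(v + 3)*(v + 1)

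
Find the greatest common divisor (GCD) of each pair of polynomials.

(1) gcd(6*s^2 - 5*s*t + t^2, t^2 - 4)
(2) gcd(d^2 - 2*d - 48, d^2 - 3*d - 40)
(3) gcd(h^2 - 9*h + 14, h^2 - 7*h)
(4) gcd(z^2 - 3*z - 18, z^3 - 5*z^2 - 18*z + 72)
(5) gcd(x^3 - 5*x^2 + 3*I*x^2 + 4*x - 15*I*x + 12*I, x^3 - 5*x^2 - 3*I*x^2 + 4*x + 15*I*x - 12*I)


(1) = gcd((-3*s + t)*(-2*s + t), (t - 2)*(t + 2)) = 1
(2) = d - 8
(3) = h - 7
(4) = z - 6
(5) = x^2 - 5*x + 4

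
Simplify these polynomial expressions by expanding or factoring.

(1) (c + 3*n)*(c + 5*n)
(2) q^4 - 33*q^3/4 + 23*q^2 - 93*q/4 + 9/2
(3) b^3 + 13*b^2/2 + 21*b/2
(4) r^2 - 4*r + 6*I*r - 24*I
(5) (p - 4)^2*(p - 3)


(1) = c^2 + 8*c*n + 15*n^2
(2) = (q - 3)^2*(q - 2)*(q - 1/4)
(3) = b*(b + 3)*(b + 7/2)
(4) = (r - 4)*(r + 6*I)
(5) = p^3 - 11*p^2 + 40*p - 48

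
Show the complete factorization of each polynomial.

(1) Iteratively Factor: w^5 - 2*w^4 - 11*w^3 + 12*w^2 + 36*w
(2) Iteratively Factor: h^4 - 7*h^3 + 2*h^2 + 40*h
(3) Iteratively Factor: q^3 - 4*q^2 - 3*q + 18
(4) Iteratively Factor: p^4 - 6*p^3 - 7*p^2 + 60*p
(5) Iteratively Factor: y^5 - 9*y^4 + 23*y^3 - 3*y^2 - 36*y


(1) = (w)*(w^4 - 2*w^3 - 11*w^2 + 12*w + 36) = w*(w - 3)*(w^3 + w^2 - 8*w - 12) = w*(w - 3)*(w + 2)*(w^2 - w - 6) = w*(w - 3)*(w + 2)^2*(w - 3)
(2) = (h)*(h^3 - 7*h^2 + 2*h + 40) = h*(h - 5)*(h^2 - 2*h - 8) = h*(h - 5)*(h + 2)*(h - 4)
(3) = (q + 2)*(q^2 - 6*q + 9) = (q - 3)*(q + 2)*(q - 3)
(4) = (p)*(p^3 - 6*p^2 - 7*p + 60) = p*(p - 4)*(p^2 - 2*p - 15) = p*(p - 4)*(p + 3)*(p - 5)
(5) = (y - 4)*(y^4 - 5*y^3 + 3*y^2 + 9*y) = y*(y - 4)*(y^3 - 5*y^2 + 3*y + 9) = y*(y - 4)*(y - 3)*(y^2 - 2*y - 3) = y*(y - 4)*(y - 3)*(y + 1)*(y - 3)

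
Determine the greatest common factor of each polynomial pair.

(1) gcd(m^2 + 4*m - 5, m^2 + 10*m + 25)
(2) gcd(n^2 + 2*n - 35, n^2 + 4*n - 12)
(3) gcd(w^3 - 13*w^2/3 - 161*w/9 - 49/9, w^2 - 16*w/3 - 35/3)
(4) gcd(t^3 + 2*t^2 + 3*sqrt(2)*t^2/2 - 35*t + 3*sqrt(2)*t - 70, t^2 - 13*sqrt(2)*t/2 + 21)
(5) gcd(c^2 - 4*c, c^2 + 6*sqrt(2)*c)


(1) = m + 5
(2) = gcd((n - 5)*(n + 7), (n - 2)*(n + 6)) = 1
(3) = gcd((w - 7)*(w + 1/3)*(w + 7/3), (w - 7)*(w + 5/3)) = w - 7
(4) = gcd((t + 2)*(t - 7*sqrt(2)/2)*(t + 5*sqrt(2)), (t - 7*sqrt(2)/2)*(t - 3*sqrt(2))) = t - 7*sqrt(2)/2
(5) = gcd(c*(c - 4), c*(c + 6*sqrt(2))) = c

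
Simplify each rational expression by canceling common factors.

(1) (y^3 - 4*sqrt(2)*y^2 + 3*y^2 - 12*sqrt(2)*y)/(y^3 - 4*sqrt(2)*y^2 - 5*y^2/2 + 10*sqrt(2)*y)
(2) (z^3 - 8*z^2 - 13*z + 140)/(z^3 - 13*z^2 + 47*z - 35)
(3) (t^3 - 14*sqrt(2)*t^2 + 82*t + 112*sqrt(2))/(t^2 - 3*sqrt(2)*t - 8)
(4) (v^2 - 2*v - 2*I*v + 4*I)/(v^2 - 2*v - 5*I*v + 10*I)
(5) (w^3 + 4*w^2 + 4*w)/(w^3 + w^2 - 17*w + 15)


(1) = (2*y + 6)/(2*y - 5)
(2) = (z + 4)/(z - 1)
(3) = (t^2 - 15*sqrt(2)*t + 112)/(t - 4*sqrt(2))
(4) = (v - 2*I)/(v - 5*I)
(5) = (w^3 + 4*w^2 + 4*w)/(w^3 + w^2 - 17*w + 15)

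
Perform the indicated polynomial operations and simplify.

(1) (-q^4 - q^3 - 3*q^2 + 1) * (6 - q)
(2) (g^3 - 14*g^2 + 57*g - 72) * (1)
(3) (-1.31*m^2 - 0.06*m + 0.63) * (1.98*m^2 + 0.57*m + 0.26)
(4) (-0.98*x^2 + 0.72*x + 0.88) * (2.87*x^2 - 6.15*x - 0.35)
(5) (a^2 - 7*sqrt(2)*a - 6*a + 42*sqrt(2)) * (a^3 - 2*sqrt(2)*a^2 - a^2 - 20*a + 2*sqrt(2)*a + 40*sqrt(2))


(1) = q^5 - 5*q^4 - 3*q^3 - 18*q^2 - q + 6
(2) = g^3 - 14*g^2 + 57*g - 72
(3) = -2.5938*m^4 - 0.8655*m^3 + 0.8726*m^2 + 0.3435*m + 0.1638
(4) = -2.8126*x^4 + 8.0934*x^3 - 1.5594*x^2 - 5.664*x - 0.308
(5) = a^5 - 9*sqrt(2)*a^4 - 7*a^4 + 14*a^3 + 63*sqrt(2)*a^3 - 76*a^2 + 126*sqrt(2)*a^2 - 1080*sqrt(2)*a - 392*a + 3360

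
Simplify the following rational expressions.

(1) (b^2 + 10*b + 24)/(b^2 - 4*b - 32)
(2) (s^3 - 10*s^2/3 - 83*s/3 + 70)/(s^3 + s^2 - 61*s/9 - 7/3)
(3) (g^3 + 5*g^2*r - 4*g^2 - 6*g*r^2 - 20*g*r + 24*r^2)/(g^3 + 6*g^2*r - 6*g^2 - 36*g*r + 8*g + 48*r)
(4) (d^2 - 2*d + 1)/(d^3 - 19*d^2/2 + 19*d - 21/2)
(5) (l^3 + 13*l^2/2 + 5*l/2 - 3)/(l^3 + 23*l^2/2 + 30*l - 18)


(1) = (b + 6)/(b - 8)
(2) = (3*s^2 - 3*s - 90)/(3*s^2 + 10*s + 3)
(3) = (g - r)/(g - 2)
(4) = (2*d - 2)/(2*d^2 - 17*d + 21)
(5) = (l + 1)/(l + 6)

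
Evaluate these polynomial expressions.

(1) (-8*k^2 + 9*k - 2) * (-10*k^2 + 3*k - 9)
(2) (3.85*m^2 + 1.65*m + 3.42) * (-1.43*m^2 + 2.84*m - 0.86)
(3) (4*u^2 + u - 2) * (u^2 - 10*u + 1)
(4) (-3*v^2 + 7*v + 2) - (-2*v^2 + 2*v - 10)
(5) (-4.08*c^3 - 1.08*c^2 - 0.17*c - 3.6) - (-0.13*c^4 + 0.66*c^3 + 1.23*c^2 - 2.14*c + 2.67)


(1) = 80*k^4 - 114*k^3 + 119*k^2 - 87*k + 18
(2) = -5.5055*m^4 + 8.5745*m^3 - 3.5156*m^2 + 8.2938*m - 2.9412
(3) = 4*u^4 - 39*u^3 - 8*u^2 + 21*u - 2
(4) = -v^2 + 5*v + 12
(5) = 0.13*c^4 - 4.74*c^3 - 2.31*c^2 + 1.97*c - 6.27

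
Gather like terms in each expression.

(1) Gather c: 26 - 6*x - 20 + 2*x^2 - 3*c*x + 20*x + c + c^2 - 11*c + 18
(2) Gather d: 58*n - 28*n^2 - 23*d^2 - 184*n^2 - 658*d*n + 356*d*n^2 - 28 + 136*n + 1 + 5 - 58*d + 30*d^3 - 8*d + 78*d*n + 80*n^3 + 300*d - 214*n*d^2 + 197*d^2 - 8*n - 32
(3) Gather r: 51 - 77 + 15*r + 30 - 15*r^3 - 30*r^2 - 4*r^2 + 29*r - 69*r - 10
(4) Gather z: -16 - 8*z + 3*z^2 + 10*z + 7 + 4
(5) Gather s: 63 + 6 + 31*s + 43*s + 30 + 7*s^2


(1) = c^2 + c*(-3*x - 10) + 2*x^2 + 14*x + 24
(2) = 30*d^3 + d^2*(174 - 214*n) + d*(356*n^2 - 580*n + 234) + 80*n^3 - 212*n^2 + 186*n - 54
(3) = -15*r^3 - 34*r^2 - 25*r - 6
(4) = 3*z^2 + 2*z - 5
(5) = 7*s^2 + 74*s + 99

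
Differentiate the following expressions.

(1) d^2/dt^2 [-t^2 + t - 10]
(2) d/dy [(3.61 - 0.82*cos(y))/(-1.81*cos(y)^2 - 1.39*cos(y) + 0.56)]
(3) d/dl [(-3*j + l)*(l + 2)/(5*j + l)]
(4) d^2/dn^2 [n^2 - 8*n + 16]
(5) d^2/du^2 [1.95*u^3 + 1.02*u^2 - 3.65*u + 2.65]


(1) = -2
(2) = (1.4842*cos(y)^2 - 13.0682*cos(y) - 4.5587)*sin(y)/(3.2761*cos(y)^4 + 5.0318*cos(y)^3 - 0.0951*cos(y)^2 - 1.5568*cos(y) + 0.3136)
(3) = ((3*j - l)*(l + 2) + (5*j + l)*(-3*j + 2*l + 2))/(5*j + l)^2
(4) = 2
(5) = 11.7*u + 2.04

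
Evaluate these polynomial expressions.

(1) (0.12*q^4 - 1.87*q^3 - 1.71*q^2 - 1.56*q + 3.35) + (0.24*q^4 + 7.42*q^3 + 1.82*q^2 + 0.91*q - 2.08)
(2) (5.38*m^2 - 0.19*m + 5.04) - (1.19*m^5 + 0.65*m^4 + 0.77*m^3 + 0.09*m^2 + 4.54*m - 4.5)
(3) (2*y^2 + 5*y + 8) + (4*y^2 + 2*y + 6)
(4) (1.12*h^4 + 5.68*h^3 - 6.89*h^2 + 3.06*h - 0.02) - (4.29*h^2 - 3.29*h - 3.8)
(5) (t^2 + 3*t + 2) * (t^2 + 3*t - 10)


(1) = 0.36*q^4 + 5.55*q^3 + 0.11*q^2 - 0.65*q + 1.27
(2) = -1.19*m^5 - 0.65*m^4 - 0.77*m^3 + 5.29*m^2 - 4.73*m + 9.54
(3) = 6*y^2 + 7*y + 14
(4) = 1.12*h^4 + 5.68*h^3 - 11.18*h^2 + 6.35*h + 3.78
(5) = t^4 + 6*t^3 + t^2 - 24*t - 20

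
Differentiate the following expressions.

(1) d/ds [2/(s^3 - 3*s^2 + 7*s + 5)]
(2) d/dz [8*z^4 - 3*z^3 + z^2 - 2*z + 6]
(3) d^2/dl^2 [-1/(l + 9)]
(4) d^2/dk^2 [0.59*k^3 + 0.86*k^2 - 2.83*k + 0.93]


(1) = 2*(-3*s^2 + 6*s - 7)/(s^3 - 3*s^2 + 7*s + 5)^2
(2) = 32*z^3 - 9*z^2 + 2*z - 2
(3) = -2/(l + 9)^3
(4) = 3.54*k + 1.72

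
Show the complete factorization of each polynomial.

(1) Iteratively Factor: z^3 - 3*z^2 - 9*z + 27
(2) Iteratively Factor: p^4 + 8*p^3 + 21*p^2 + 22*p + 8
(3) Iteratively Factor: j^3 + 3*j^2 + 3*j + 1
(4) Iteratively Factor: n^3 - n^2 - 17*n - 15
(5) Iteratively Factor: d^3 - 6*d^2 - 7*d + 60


(1) = (z + 3)*(z^2 - 6*z + 9) = (z - 3)*(z + 3)*(z - 3)
(2) = (p + 4)*(p^3 + 4*p^2 + 5*p + 2) = (p + 1)*(p + 4)*(p^2 + 3*p + 2) = (p + 1)*(p + 2)*(p + 4)*(p + 1)
(3) = (j + 1)*(j^2 + 2*j + 1) = (j + 1)^2*(j + 1)
(4) = (n + 1)*(n^2 - 2*n - 15) = (n + 1)*(n + 3)*(n - 5)
(5) = (d - 4)*(d^2 - 2*d - 15) = (d - 5)*(d - 4)*(d + 3)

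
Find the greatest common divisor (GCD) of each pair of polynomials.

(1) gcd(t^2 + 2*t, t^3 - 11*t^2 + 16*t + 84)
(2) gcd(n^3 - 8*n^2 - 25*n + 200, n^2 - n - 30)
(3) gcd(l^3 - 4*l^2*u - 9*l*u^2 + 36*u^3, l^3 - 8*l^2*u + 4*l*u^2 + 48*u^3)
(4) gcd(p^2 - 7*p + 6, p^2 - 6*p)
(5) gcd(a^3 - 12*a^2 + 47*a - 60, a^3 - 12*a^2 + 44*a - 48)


(1) = gcd(t*(t + 2), (t - 7)*(t - 6)*(t + 2)) = t + 2
(2) = gcd((n - 8)*(n - 5)*(n + 5), (n - 6)*(n + 5)) = n + 5
(3) = -l + 4*u
(4) = p - 6
(5) = gcd((a - 5)*(a - 4)*(a - 3), (a - 6)*(a - 4)*(a - 2)) = a - 4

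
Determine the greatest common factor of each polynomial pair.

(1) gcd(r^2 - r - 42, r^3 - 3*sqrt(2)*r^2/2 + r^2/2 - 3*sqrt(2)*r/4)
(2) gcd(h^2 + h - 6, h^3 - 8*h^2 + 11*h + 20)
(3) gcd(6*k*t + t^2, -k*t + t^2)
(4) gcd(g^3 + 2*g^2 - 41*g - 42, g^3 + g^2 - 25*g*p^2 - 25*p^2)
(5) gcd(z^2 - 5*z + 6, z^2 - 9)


(1) = gcd((r - 7)*(r + 6), r*(r + 1/2)*(r - 3*sqrt(2)/2)) = 1
(2) = gcd((h - 2)*(h + 3), (h - 5)*(h - 4)*(h + 1)) = 1
(3) = t
(4) = g + 1
(5) = gcd((z - 3)*(z - 2), (z - 3)*(z + 3)) = z - 3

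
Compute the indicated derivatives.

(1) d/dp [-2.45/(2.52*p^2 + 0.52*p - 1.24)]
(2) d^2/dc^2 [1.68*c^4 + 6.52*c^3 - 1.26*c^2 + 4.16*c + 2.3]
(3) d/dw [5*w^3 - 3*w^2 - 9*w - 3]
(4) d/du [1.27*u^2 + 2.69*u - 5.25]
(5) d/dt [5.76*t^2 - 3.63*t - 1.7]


(1) = (12.348*p + 1.274)/(2.52*p^2 + 0.52*p - 1.24)^2
(2) = 20.16*c^2 + 39.12*c - 2.52
(3) = 15*w^2 - 6*w - 9
(4) = 2.54*u + 2.69
(5) = 11.52*t - 3.63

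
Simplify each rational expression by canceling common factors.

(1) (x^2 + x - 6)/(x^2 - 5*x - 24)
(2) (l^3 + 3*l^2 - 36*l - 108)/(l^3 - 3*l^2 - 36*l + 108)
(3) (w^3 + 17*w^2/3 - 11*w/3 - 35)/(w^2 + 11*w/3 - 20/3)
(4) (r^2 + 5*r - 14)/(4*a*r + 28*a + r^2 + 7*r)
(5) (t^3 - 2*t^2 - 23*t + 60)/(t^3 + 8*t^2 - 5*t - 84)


(1) = (x - 2)/(x - 8)
(2) = (l + 3)/(l - 3)
(3) = (3*w^2 + 2*w - 21)/(3*w - 4)
(4) = (r - 2)/(4*a + r)
(5) = (t^2 + t - 20)/(t^2 + 11*t + 28)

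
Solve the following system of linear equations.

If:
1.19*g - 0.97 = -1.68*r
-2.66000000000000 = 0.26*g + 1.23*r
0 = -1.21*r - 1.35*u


Then:
g = 5.51
r = -3.33
u = 2.98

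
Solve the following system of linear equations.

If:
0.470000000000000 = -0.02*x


Then:
x = -23.50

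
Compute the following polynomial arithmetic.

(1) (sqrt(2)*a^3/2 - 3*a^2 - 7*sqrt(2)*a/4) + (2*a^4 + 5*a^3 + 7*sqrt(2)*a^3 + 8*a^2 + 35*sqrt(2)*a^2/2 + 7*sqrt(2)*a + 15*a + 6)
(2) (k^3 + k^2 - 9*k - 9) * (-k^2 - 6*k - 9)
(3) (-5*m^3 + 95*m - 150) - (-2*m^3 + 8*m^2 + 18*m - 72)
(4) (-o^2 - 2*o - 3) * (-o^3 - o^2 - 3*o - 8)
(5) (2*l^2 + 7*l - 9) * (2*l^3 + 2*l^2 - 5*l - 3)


(1) = 2*a^4 + 5*a^3 + 15*sqrt(2)*a^3/2 + 5*a^2 + 35*sqrt(2)*a^2/2 + 21*sqrt(2)*a/4 + 15*a + 6
(2) = -k^5 - 7*k^4 - 6*k^3 + 54*k^2 + 135*k + 81
(3) = -3*m^3 - 8*m^2 + 77*m - 78
(4) = o^5 + 3*o^4 + 8*o^3 + 17*o^2 + 25*o + 24
(5) = 4*l^5 + 18*l^4 - 14*l^3 - 59*l^2 + 24*l + 27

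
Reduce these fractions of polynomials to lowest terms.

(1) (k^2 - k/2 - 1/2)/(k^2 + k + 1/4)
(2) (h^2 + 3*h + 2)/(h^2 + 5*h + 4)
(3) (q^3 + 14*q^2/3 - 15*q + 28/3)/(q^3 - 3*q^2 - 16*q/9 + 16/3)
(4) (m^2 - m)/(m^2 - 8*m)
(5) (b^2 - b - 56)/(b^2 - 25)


(1) = (2*k - 2)/(2*k + 1)
(2) = (h + 2)/(h + 4)
(3) = (3*q^2 + 18*q - 21)/(3*q^2 - 5*q - 12)
(4) = (m - 1)/(m - 8)
(5) = (b^2 - b - 56)/(b^2 - 25)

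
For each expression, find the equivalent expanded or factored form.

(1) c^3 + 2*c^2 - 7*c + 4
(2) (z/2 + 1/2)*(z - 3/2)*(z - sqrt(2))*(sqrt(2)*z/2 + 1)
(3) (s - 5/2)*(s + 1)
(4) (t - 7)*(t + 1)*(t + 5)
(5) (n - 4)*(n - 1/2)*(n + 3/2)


(1) = (c - 1)^2*(c + 4)
(2) = sqrt(2)*z^4/4 - sqrt(2)*z^3/8 - 7*sqrt(2)*z^2/8 + sqrt(2)*z/4 + 3*sqrt(2)/4
(3) = s^2 - 3*s/2 - 5/2
(4) = t^3 - t^2 - 37*t - 35
(5) = n^3 - 3*n^2 - 19*n/4 + 3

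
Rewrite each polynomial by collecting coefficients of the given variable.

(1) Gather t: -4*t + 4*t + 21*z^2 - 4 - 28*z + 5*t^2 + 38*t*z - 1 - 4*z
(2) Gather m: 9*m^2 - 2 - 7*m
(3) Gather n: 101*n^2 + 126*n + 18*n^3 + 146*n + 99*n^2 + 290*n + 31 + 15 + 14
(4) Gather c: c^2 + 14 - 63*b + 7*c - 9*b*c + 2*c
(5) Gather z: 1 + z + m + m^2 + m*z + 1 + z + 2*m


(1) = 5*t^2 + 38*t*z + 21*z^2 - 32*z - 5
(2) = 9*m^2 - 7*m - 2
(3) = 18*n^3 + 200*n^2 + 562*n + 60
(4) = -63*b + c^2 + c*(9 - 9*b) + 14
(5) = m^2 + 3*m + z*(m + 2) + 2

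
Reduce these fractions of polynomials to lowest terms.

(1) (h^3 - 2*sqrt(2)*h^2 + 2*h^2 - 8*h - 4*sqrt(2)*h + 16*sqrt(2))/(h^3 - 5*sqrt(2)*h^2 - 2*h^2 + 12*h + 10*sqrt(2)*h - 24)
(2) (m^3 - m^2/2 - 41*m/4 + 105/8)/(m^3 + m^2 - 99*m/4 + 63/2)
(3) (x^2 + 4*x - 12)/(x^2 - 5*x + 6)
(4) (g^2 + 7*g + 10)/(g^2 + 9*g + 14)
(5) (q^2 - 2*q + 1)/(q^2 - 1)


(1) = (h + 4)/(h - 3*sqrt(2))
(2) = (4*m^2 + 4*m - 35)/(4*m^2 + 10*m - 84)
(3) = (x + 6)/(x - 3)
(4) = (g + 5)/(g + 7)
(5) = (q - 1)/(q + 1)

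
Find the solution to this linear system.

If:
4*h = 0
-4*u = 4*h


Then:
h = 0
u = 0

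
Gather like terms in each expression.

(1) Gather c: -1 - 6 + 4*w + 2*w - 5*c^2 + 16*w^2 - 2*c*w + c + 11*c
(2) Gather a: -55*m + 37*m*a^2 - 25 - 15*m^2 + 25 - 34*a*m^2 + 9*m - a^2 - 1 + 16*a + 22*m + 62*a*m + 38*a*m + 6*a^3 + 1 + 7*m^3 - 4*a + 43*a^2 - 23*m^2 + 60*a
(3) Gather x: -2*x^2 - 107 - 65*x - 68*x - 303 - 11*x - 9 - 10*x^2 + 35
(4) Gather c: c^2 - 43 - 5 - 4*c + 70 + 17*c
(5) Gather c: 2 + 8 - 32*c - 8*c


(1) = -5*c^2 + c*(12 - 2*w) + 16*w^2 + 6*w - 7
(2) = 6*a^3 + a^2*(37*m + 42) + a*(-34*m^2 + 100*m + 72) + 7*m^3 - 38*m^2 - 24*m
(3) = -12*x^2 - 144*x - 384
(4) = c^2 + 13*c + 22
(5) = 10 - 40*c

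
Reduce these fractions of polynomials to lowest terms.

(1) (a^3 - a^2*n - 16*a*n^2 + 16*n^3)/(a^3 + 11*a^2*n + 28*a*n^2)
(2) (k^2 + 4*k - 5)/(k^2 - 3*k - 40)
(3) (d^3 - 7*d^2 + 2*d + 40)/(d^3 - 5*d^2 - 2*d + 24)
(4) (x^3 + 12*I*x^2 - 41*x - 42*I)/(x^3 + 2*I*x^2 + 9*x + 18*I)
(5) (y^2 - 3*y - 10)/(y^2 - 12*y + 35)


(1) = (a^2 - 5*a*n + 4*n^2)/(a^2 + 7*a*n)
(2) = (k - 1)/(k - 8)
(3) = (d - 5)/(d - 3)
(4) = (x + 7*I)/(x - 3*I)
(5) = (y + 2)/(y - 7)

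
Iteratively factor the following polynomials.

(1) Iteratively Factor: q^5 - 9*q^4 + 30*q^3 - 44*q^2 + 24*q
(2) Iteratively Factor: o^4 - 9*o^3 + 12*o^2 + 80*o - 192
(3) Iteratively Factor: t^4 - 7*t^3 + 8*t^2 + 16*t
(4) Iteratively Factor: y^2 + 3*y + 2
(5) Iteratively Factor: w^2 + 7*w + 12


(1) = (q)*(q^4 - 9*q^3 + 30*q^2 - 44*q + 24) = q*(q - 2)*(q^3 - 7*q^2 + 16*q - 12) = q*(q - 2)^2*(q^2 - 5*q + 6) = q*(q - 3)*(q - 2)^2*(q - 2)
(2) = (o - 4)*(o^3 - 5*o^2 - 8*o + 48) = (o - 4)^2*(o^2 - o - 12) = (o - 4)^3*(o + 3)
(3) = (t + 1)*(t^3 - 8*t^2 + 16*t) = (t - 4)*(t + 1)*(t^2 - 4*t) = (t - 4)^2*(t + 1)*(t)
(4) = (y + 2)*(y + 1)
(5) = (w + 4)*(w + 3)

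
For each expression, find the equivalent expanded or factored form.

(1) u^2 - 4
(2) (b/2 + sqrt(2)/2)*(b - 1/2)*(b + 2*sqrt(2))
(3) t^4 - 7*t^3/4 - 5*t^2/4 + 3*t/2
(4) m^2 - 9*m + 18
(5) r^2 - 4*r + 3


(1) = (u - 2)*(u + 2)
(2) = b^3/2 - b^2/4 + 3*sqrt(2)*b^2/2 - 3*sqrt(2)*b/4 + 2*b - 1
(3) = t*(t - 2)*(t - 3/4)*(t + 1)
(4) = (m - 6)*(m - 3)
(5) = (r - 3)*(r - 1)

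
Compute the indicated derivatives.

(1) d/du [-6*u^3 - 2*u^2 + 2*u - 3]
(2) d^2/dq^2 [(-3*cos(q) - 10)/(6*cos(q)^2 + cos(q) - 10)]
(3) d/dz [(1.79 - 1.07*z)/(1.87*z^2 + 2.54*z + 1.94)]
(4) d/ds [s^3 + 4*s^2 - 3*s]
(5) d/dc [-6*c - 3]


(1) = -18*u^2 - 4*u + 2
(2) = (243*(1 - cos(2*q))^2*cos(q) + 711*(1 - cos(2*q))^2/2 - 311*cos(q) + 1562*cos(2*q) + 477*cos(3*q) - 54*cos(5*q) - 1140)/(cos(q) + 3*cos(2*q) - 7)^3
(3) = (2.0009*z^2 - 6.6946*z - 6.6224)/(3.4969*z^4 + 9.4996*z^3 + 13.7072*z^2 + 9.8552*z + 3.7636)
(4) = 3*s^2 + 8*s - 3
(5) = -6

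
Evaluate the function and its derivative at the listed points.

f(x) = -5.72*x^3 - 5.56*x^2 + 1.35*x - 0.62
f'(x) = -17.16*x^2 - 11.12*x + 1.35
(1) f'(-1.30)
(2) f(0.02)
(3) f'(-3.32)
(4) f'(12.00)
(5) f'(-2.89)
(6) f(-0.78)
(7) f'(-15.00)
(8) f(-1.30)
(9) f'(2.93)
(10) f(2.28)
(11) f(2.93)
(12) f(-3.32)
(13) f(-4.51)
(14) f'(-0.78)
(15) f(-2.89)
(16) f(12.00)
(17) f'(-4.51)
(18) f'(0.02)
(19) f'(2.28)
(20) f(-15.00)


(1) = -13.19
(2) = -0.60
(3) = -150.88
(4) = -2603.13
(5) = -109.84
(6) = -2.34
(7) = -3692.85
(8) = 0.80
(9) = -178.55
(10) = -94.24
(11) = -188.28
(12) = 142.93
(13) = 404.92
(14) = -0.42
(15) = 87.11
(16) = -10669.22
(17) = -297.53
(18) = 1.12
(19) = -113.21
(20) = 18033.13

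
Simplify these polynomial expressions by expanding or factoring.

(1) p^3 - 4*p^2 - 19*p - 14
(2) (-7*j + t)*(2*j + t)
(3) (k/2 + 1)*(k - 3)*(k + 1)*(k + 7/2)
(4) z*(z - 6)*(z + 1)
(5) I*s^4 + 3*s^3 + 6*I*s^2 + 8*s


(1) = (p - 7)*(p + 1)*(p + 2)
(2) = -14*j^2 - 5*j*t + t^2
(3) = k^4/2 + 7*k^3/4 - 7*k^2/2 - 61*k/4 - 21/2
(4) = z^3 - 5*z^2 - 6*z
(5) = s*(s - 4*I)*(s + 2*I)*(I*s + 1)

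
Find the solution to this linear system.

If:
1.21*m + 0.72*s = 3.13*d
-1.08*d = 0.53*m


Then:
d = 0.128671140034393*s
m = -0.262197794787065*s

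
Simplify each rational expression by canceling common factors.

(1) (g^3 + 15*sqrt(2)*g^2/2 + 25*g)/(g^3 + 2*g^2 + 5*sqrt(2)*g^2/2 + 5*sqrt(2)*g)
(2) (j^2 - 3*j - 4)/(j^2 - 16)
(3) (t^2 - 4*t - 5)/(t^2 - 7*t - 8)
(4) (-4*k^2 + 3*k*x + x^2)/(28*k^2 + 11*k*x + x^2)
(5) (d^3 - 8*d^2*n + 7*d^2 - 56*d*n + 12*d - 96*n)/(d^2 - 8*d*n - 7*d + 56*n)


(1) = (4*g + 20*sqrt(2))/(4*g + 8)
(2) = (j + 1)/(j + 4)
(3) = (t - 5)/(t - 8)
(4) = (-k + x)/(7*k + x)
(5) = (d^2 + 7*d + 12)/(d - 7)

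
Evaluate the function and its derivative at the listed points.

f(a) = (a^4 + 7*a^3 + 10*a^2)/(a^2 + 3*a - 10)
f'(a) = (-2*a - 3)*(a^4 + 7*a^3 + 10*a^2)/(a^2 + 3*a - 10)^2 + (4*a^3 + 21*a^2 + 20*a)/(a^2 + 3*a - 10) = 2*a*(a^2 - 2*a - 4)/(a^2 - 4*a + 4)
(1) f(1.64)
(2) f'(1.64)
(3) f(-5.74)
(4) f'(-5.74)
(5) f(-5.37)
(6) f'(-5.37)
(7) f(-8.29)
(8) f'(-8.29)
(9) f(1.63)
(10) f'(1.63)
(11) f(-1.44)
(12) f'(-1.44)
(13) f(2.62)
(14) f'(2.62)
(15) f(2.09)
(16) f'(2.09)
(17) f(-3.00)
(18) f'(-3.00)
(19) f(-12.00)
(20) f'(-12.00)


(1) = -27.19
(2) = -116.18
(3) = 15.92
(4) = -7.75
(5) = 13.19
(6) = -7.03
(7) = 42.01
(8) = -12.73
(9) = -26.07
(10) = -109.61
(11) = -0.34
(12) = -0.23
(13) = 51.15
(14) = -32.38
(15) = 198.51
(16) = -1967.13
(17) = 1.80
(18) = -2.64
(19) = 102.86
(20) = -20.08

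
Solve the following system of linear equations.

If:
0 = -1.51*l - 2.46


Then:
l = -1.63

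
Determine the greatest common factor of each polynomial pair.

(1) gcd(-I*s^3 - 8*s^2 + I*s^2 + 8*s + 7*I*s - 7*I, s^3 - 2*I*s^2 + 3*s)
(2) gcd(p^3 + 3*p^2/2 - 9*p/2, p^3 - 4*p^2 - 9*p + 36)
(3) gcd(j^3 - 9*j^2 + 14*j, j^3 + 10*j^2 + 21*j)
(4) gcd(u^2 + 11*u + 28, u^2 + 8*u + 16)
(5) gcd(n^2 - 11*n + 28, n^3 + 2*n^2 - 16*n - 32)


(1) = 1
(2) = gcd(p*(p - 3/2)*(p + 3), (p - 4)*(p - 3)*(p + 3)) = p + 3
(3) = gcd(j*(j - 7)*(j - 2), j*(j + 3)*(j + 7)) = j
(4) = u + 4
(5) = gcd((n - 7)*(n - 4), (n - 4)*(n + 2)*(n + 4)) = n - 4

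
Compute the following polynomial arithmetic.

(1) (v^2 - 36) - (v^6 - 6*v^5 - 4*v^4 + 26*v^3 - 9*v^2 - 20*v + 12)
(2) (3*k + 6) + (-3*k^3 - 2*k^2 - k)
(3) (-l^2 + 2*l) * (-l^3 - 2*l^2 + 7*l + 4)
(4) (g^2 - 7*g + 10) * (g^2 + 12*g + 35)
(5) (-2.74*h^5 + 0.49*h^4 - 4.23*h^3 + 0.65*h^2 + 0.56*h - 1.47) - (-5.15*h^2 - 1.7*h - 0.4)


(1) = -v^6 + 6*v^5 + 4*v^4 - 26*v^3 + 10*v^2 + 20*v - 48
(2) = -3*k^3 - 2*k^2 + 2*k + 6
(3) = l^5 - 11*l^3 + 10*l^2 + 8*l
(4) = g^4 + 5*g^3 - 39*g^2 - 125*g + 350
(5) = -2.74*h^5 + 0.49*h^4 - 4.23*h^3 + 5.8*h^2 + 2.26*h - 1.07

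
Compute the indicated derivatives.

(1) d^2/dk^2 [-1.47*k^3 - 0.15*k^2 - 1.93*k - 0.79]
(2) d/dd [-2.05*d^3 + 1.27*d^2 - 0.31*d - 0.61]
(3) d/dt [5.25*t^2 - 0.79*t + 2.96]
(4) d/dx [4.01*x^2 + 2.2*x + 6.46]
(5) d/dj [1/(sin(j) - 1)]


(1) = -8.82*k - 0.3
(2) = -6.15*d^2 + 2.54*d - 0.31
(3) = 10.5*t - 0.79
(4) = 8.02*x + 2.2
(5) = -cos(j)/(sin(j) - 1)^2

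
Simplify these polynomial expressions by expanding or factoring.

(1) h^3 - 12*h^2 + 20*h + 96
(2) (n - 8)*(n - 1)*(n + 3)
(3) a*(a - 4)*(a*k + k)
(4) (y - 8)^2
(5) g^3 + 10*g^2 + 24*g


(1) = (h - 8)*(h - 6)*(h + 2)
(2) = n^3 - 6*n^2 - 19*n + 24
(3) = a^3*k - 3*a^2*k - 4*a*k
(4) = y^2 - 16*y + 64
(5) = g*(g + 4)*(g + 6)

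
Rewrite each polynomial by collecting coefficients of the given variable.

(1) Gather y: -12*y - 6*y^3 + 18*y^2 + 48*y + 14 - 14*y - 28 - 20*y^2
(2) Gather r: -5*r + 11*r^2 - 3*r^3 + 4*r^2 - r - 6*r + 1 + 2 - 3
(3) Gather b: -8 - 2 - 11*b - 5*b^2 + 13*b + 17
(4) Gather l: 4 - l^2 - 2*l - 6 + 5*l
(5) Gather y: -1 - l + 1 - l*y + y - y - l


(1) = -6*y^3 - 2*y^2 + 22*y - 14
(2) = -3*r^3 + 15*r^2 - 12*r
(3) = -5*b^2 + 2*b + 7
(4) = -l^2 + 3*l - 2
(5) = -l*y - 2*l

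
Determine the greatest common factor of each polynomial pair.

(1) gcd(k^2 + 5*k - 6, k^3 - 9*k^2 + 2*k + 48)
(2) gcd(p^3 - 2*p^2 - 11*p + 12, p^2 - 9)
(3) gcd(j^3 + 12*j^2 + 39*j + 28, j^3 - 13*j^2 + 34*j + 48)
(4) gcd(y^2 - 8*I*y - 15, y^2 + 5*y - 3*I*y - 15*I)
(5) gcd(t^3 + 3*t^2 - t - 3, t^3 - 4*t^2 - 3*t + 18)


(1) = 1
(2) = p + 3
(3) = j + 1
(4) = y - 3*I
(5) = 1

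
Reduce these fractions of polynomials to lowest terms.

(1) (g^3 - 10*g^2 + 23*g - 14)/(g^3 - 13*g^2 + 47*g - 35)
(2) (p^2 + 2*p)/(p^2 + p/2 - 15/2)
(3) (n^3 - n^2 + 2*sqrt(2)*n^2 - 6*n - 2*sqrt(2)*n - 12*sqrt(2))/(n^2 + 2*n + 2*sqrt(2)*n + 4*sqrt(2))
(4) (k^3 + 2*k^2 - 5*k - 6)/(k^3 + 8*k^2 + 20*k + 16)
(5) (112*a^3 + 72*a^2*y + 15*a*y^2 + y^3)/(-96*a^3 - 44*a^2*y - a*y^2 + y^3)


(1) = (g - 2)/(g - 5)
(2) = (2*p^2 + 4*p)/(2*p^2 + p - 15)
(3) = n - 3
(4) = (k^3 + 2*k^2 - 5*k - 6)/(k^3 + 8*k^2 + 20*k + 16)
(5) = (28*a^2 + 11*a*y + y^2)/(-24*a^2 - 5*a*y + y^2)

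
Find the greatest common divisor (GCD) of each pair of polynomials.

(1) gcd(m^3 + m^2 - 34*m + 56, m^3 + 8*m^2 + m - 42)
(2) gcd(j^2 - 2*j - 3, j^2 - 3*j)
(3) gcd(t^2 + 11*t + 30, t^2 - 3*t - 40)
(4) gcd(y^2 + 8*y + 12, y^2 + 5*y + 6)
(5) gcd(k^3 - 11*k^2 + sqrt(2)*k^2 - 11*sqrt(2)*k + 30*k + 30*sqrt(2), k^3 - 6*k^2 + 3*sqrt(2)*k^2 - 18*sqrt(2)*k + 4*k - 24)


(1) = gcd((m - 4)*(m - 2)*(m + 7), (m - 2)*(m + 3)*(m + 7)) = m^2 + 5*m - 14
(2) = gcd((j - 3)*(j + 1), j*(j - 3)) = j - 3
(3) = t + 5
(4) = gcd((y + 2)*(y + 6), (y + 2)*(y + 3)) = y + 2
(5) = gcd((k - 6)*(k - 5)*(k + sqrt(2)), (k - 6)*(k + sqrt(2))*(k + 2*sqrt(2))) = k^2 + k*(-6 + sqrt(2)) - 6*sqrt(2)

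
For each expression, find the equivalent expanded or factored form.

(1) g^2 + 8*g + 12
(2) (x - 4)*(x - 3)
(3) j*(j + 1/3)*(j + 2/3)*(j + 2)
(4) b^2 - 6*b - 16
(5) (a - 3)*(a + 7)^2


(1) = (g + 2)*(g + 6)
(2) = x^2 - 7*x + 12
(3) = j^4 + 3*j^3 + 20*j^2/9 + 4*j/9
(4) = (b - 8)*(b + 2)
(5) = a^3 + 11*a^2 + 7*a - 147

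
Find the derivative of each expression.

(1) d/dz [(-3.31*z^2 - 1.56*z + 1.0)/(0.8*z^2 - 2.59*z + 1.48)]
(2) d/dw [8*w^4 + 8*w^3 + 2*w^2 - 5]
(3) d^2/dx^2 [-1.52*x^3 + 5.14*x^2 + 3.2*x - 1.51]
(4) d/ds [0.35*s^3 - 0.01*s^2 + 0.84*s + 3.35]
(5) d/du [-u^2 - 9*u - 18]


(1) = (9.8209*z^2 - 11.3976*z + 0.2812)/(0.64*z^4 - 4.144*z^3 + 9.0761*z^2 - 7.6664*z + 2.1904)
(2) = 4*w*(8*w^2 + 6*w + 1)
(3) = 10.28 - 9.12*x
(4) = 1.05*s^2 - 0.02*s + 0.84
(5) = -2*u - 9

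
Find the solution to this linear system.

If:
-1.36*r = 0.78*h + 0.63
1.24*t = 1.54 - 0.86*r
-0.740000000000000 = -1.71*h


Then:
h = 0.43
r = -0.71
t = 1.74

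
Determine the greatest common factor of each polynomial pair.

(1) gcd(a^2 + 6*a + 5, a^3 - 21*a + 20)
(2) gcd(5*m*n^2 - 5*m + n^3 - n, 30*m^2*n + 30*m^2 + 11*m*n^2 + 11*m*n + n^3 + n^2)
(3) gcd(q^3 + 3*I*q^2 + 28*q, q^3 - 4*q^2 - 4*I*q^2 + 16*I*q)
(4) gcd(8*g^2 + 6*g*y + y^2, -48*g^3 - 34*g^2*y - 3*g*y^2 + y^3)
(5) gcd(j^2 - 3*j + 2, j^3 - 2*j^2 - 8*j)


(1) = gcd((a + 1)*(a + 5), (a - 4)*(a - 1)*(a + 5)) = a + 5
(2) = gcd((5*m + n)*(n - 1)*(n + 1), (5*m + n)*(6*m + n)*(n + 1)) = 5*m*n + 5*m + n^2 + n
(3) = gcd(q*(q - 4*I)*(q + 7*I), q*(q - 4)*(q - 4*I)) = q^2 - 4*I*q
(4) = 2*g + y
(5) = 1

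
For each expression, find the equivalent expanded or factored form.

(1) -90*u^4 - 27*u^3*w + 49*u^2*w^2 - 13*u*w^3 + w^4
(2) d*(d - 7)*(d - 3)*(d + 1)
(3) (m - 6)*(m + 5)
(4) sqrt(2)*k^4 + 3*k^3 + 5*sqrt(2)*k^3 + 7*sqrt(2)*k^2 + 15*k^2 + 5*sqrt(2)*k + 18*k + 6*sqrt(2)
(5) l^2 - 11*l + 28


(1) = (-6*u + w)*(-5*u + w)*(-3*u + w)*(u + w)
(2) = d^4 - 9*d^3 + 11*d^2 + 21*d
(3) = m^2 - m - 30
(4) = (k + 2)*(k + 3)*(k + sqrt(2))*(sqrt(2)*k + 1)
(5) = (l - 7)*(l - 4)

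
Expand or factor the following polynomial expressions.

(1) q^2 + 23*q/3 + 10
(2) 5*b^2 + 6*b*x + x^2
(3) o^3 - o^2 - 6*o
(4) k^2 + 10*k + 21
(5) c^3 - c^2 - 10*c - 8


(1) = (q + 5/3)*(q + 6)
(2) = (b + x)*(5*b + x)
(3) = o*(o - 3)*(o + 2)
(4) = (k + 3)*(k + 7)
(5) = (c - 4)*(c + 1)*(c + 2)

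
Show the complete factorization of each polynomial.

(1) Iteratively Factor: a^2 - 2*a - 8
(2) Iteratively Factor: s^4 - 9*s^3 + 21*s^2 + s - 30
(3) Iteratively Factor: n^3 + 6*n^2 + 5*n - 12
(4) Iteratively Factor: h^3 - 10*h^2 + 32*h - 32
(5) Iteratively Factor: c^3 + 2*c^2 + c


(1) = (a - 4)*(a + 2)
(2) = (s + 1)*(s^3 - 10*s^2 + 31*s - 30) = (s - 2)*(s + 1)*(s^2 - 8*s + 15) = (s - 5)*(s - 2)*(s + 1)*(s - 3)
(3) = (n - 1)*(n^2 + 7*n + 12) = (n - 1)*(n + 3)*(n + 4)
(4) = (h - 2)*(h^2 - 8*h + 16) = (h - 4)*(h - 2)*(h - 4)
(5) = (c + 1)*(c^2 + c) = c*(c + 1)*(c + 1)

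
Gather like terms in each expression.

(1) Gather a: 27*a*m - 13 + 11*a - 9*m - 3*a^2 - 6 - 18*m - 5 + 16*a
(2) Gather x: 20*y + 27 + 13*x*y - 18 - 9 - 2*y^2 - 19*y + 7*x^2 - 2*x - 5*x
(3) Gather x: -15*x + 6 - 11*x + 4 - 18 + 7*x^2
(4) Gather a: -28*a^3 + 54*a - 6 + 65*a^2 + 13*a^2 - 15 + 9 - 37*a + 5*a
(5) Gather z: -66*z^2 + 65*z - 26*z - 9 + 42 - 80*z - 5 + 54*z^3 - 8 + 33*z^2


(1) = -3*a^2 + a*(27*m + 27) - 27*m - 24
(2) = 7*x^2 + x*(13*y - 7) - 2*y^2 + y
(3) = 7*x^2 - 26*x - 8
(4) = -28*a^3 + 78*a^2 + 22*a - 12
(5) = 54*z^3 - 33*z^2 - 41*z + 20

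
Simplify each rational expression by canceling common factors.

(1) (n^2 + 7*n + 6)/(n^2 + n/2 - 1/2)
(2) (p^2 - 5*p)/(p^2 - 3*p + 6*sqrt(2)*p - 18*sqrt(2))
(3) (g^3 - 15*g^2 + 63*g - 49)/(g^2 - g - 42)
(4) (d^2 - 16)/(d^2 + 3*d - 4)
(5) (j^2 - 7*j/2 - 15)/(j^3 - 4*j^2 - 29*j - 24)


(1) = (2*n + 12)/(2*n - 1)
(2) = (p^2 - 5*p)/(p^2 + p*(-3 + 6*sqrt(2)) - 18*sqrt(2))
(3) = (g^2 - 8*g + 7)/(g + 6)
(4) = (d - 4)/(d - 1)
(5) = (2*j^2 - 7*j - 30)/(2*j^3 - 8*j^2 - 58*j - 48)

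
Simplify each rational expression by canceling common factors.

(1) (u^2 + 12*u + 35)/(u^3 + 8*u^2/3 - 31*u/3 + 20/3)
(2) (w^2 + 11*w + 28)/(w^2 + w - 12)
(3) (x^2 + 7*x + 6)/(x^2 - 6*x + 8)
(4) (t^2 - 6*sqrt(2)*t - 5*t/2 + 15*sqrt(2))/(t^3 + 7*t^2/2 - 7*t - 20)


(1) = (3*u + 21)/(3*u^2 - 7*u + 4)
(2) = (w + 7)/(w - 3)
(3) = (x^2 + 7*x + 6)/(x^2 - 6*x + 8)
(4) = (4*t - 24*sqrt(2))/(4*t^2 + 24*t + 32)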